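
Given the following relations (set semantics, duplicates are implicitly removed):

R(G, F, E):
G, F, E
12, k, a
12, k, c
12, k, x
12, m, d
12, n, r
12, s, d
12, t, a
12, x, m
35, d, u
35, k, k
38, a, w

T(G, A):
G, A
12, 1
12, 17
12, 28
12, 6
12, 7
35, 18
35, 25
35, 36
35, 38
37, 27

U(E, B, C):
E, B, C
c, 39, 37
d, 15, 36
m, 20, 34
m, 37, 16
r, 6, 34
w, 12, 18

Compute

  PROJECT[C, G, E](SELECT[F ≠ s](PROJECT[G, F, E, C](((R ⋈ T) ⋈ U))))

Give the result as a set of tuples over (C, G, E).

{(16, 12, m), (34, 12, m), (34, 12, r), (36, 12, d), (37, 12, c)}

R ⋈ T (natural join on G): {(12, k, a, 1), (12, k, a, 17), (12, k, a, 28), (12, k, a, 6), (12, k, a, 7), (12, k, c, 1), (12, k, c, 17), (12, k, c, 28), (12, k, c, 6), (12, k, c, 7), (12, k, x, 1), (12, k, x, 17), (12, k, x, 28), (12, k, x, 6), (12, k, x, 7), (12, m, d, 1), (12, m, d, 17), (12, m, d, 28), (12, m, d, 6), (12, m, d, 7), (12, n, r, 1), (12, n, r, 17), (12, n, r, 28), (12, n, r, 6), (12, n, r, 7), (12, s, d, 1), (12, s, d, 17), (12, s, d, 28), (12, s, d, 6), (12, s, d, 7), (12, t, a, 1), (12, t, a, 17), (12, t, a, 28), (12, t, a, 6), (12, t, a, 7), (12, x, m, 1), (12, x, m, 17), (12, x, m, 28), (12, x, m, 6), (12, x, m, 7), (35, d, u, 18), (35, d, u, 25), (35, d, u, 36), (35, d, u, 38), (35, k, k, 18), (35, k, k, 25), (35, k, k, 36), (35, k, k, 38)}
(R ⋈ T) ⋈ U (natural join on E): {(12, k, c, 1, 39, 37), (12, k, c, 17, 39, 37), (12, k, c, 28, 39, 37), (12, k, c, 6, 39, 37), (12, k, c, 7, 39, 37), (12, m, d, 1, 15, 36), (12, m, d, 17, 15, 36), (12, m, d, 28, 15, 36), (12, m, d, 6, 15, 36), (12, m, d, 7, 15, 36), (12, n, r, 1, 6, 34), (12, n, r, 17, 6, 34), (12, n, r, 28, 6, 34), (12, n, r, 6, 6, 34), (12, n, r, 7, 6, 34), (12, s, d, 1, 15, 36), (12, s, d, 17, 15, 36), (12, s, d, 28, 15, 36), (12, s, d, 6, 15, 36), (12, s, d, 7, 15, 36), (12, x, m, 1, 20, 34), (12, x, m, 1, 37, 16), (12, x, m, 17, 20, 34), (12, x, m, 17, 37, 16), (12, x, m, 28, 20, 34), (12, x, m, 28, 37, 16), (12, x, m, 6, 20, 34), (12, x, m, 6, 37, 16), (12, x, m, 7, 20, 34), (12, x, m, 7, 37, 16)}
Keep only column(s) G, F, E, C (24 duplicate(s) eliminated): {(12, k, c, 37), (12, m, d, 36), (12, n, r, 34), (12, s, d, 36), (12, x, m, 16), (12, x, m, 34)}
Filtering on F ≠ s leaves {(12, k, c, 37), (12, m, d, 36), (12, n, r, 34), (12, x, m, 16), (12, x, m, 34)}.
Keep only column(s) C, G, E: {(16, 12, m), (34, 12, m), (34, 12, r), (36, 12, d), (37, 12, c)}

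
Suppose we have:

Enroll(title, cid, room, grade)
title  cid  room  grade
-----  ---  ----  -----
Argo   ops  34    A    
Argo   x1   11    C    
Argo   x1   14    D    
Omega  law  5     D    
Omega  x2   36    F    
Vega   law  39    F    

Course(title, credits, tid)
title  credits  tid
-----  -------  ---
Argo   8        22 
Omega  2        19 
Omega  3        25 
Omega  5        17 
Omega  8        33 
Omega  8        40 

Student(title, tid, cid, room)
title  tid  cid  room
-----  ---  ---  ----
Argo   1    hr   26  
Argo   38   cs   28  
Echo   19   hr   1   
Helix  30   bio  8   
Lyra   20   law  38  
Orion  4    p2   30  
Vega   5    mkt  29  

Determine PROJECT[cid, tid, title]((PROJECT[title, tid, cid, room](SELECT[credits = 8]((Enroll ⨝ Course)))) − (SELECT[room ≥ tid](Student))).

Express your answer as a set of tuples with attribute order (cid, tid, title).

{(law, 33, Omega), (law, 40, Omega), (ops, 22, Argo), (x1, 22, Argo), (x2, 33, Omega), (x2, 40, Omega)}

Joining Enroll and Course on title yields {(Argo, ops, 34, A, 8, 22), (Argo, x1, 11, C, 8, 22), (Argo, x1, 14, D, 8, 22), (Omega, law, 5, D, 2, 19), (Omega, law, 5, D, 3, 25), (Omega, law, 5, D, 5, 17), (Omega, law, 5, D, 8, 33), (Omega, law, 5, D, 8, 40), (Omega, x2, 36, F, 2, 19), (Omega, x2, 36, F, 3, 25), (Omega, x2, 36, F, 5, 17), (Omega, x2, 36, F, 8, 33), (Omega, x2, 36, F, 8, 40)}.
σ[credits = 8]: keep tuples satisfying credits = 8 → {(Argo, ops, 34, A, 8, 22), (Argo, x1, 11, C, 8, 22), (Argo, x1, 14, D, 8, 22), (Omega, law, 5, D, 8, 33), (Omega, law, 5, D, 8, 40), (Omega, x2, 36, F, 8, 33), (Omega, x2, 36, F, 8, 40)}
Keep only column(s) title, tid, cid, room: {(Argo, 22, ops, 34), (Argo, 22, x1, 11), (Argo, 22, x1, 14), (Omega, 33, law, 5), (Omega, 33, x2, 36), (Omega, 40, law, 5), (Omega, 40, x2, 36)}
σ[room ≥ tid]: keep tuples satisfying room ≥ tid → {(Argo, 1, hr, 26), (Lyra, 20, law, 38), (Orion, 4, p2, 30), (Vega, 5, mkt, 29)}
Difference: {(Argo, 22, ops, 34), (Argo, 22, x1, 11), (Argo, 22, x1, 14), (Omega, 33, law, 5), (Omega, 33, x2, 36), (Omega, 40, law, 5), (Omega, 40, x2, 36)} with {(Argo, 1, hr, 26), (Lyra, 20, law, 38), (Orion, 4, p2, 30), (Vega, 5, mkt, 29)} → {(Argo, 22, ops, 34), (Argo, 22, x1, 11), (Argo, 22, x1, 14), (Omega, 33, law, 5), (Omega, 33, x2, 36), (Omega, 40, law, 5), (Omega, 40, x2, 36)}
Keep only column(s) cid, tid, title (1 duplicate(s) eliminated): {(law, 33, Omega), (law, 40, Omega), (ops, 22, Argo), (x1, 22, Argo), (x2, 33, Omega), (x2, 40, Omega)}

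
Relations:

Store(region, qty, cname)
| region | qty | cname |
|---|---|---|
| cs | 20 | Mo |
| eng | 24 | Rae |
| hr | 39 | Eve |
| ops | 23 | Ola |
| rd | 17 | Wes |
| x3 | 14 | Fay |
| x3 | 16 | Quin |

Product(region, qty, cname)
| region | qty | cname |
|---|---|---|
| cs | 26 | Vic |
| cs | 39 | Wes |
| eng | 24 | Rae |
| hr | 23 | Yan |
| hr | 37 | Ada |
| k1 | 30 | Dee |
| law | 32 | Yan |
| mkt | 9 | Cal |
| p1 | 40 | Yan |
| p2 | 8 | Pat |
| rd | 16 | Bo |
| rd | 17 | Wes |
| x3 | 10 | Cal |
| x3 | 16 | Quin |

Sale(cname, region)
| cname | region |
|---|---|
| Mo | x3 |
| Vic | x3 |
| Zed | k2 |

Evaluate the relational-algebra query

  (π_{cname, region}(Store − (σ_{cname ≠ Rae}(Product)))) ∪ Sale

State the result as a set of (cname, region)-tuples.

{(Eve, hr), (Fay, x3), (Mo, cs), (Mo, x3), (Ola, ops), (Rae, eng), (Vic, x3), (Zed, k2)}

Filtering on cname ≠ Rae leaves {(cs, 26, Vic), (cs, 39, Wes), (hr, 23, Yan), (hr, 37, Ada), (k1, 30, Dee), (law, 32, Yan), (mkt, 9, Cal), (p1, 40, Yan), (p2, 8, Pat), (rd, 16, Bo), (rd, 17, Wes), (x3, 10, Cal), (x3, 16, Quin)}.
Taking the difference: {(cs, 20, Mo), (eng, 24, Rae), (hr, 39, Eve), (ops, 23, Ola), (x3, 14, Fay)}
π_{cname, region} gives {(Eve, hr), (Fay, x3), (Mo, cs), (Ola, ops), (Rae, eng)}.
Taking the union: {(Eve, hr), (Fay, x3), (Mo, cs), (Mo, x3), (Ola, ops), (Rae, eng), (Vic, x3), (Zed, k2)}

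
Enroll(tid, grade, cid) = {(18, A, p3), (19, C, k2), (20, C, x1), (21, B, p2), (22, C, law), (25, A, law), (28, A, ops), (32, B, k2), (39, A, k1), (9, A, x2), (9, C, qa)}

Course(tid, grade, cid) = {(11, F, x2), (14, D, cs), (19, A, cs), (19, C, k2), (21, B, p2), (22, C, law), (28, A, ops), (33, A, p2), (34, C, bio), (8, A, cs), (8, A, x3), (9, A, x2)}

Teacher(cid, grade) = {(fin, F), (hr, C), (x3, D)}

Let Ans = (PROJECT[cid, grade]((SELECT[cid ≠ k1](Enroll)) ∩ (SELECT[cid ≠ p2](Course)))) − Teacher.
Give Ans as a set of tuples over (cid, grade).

σ[cid ≠ k1]: keep tuples satisfying cid ≠ k1 → {(18, A, p3), (19, C, k2), (20, C, x1), (21, B, p2), (22, C, law), (25, A, law), (28, A, ops), (32, B, k2), (9, A, x2), (9, C, qa)}
σ[cid ≠ p2]: keep tuples satisfying cid ≠ p2 → {(11, F, x2), (14, D, cs), (19, A, cs), (19, C, k2), (22, C, law), (28, A, ops), (34, C, bio), (8, A, cs), (8, A, x3), (9, A, x2)}
Taking the intersection: {(19, C, k2), (22, C, law), (28, A, ops), (9, A, x2)}
π[cid, grade]: project onto (cid, grade) → {(k2, C), (law, C), (ops, A), (x2, A)}
Taking the difference: {(k2, C), (law, C), (ops, A), (x2, A)}

{(k2, C), (law, C), (ops, A), (x2, A)}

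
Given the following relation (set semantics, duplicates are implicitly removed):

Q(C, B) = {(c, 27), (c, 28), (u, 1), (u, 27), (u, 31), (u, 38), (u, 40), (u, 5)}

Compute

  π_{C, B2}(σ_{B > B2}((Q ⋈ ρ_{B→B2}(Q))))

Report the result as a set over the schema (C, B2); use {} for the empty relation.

{(c, 27), (u, 1), (u, 27), (u, 31), (u, 38), (u, 5)}

ρ[B→B2]: schema becomes (C, B2); tuples unchanged.
Natural join on C: {(c, 27, 27), (c, 27, 28), (c, 28, 27), (c, 28, 28), (u, 1, 1), (u, 1, 27), (u, 1, 31), (u, 1, 38), (u, 1, 40), (u, 1, 5), (u, 27, 1), (u, 27, 27), (u, 27, 31), (u, 27, 38), (u, 27, 40), (u, 27, 5), (u, 31, 1), (u, 31, 27), (u, 31, 31), (u, 31, 38), (u, 31, 40), (u, 31, 5), (u, 38, 1), (u, 38, 27), (u, 38, 31), (u, 38, 38), (u, 38, 40), (u, 38, 5), (u, 40, 1), (u, 40, 27), (u, 40, 31), (u, 40, 38), (u, 40, 40), (u, 40, 5), (u, 5, 1), (u, 5, 27), (u, 5, 31), (u, 5, 38), (u, 5, 40), (u, 5, 5)}
σ[B > B2]: keep tuples satisfying B > B2 → {(c, 28, 27), (u, 27, 1), (u, 27, 5), (u, 31, 1), (u, 31, 27), (u, 31, 5), (u, 38, 1), (u, 38, 27), (u, 38, 31), (u, 38, 5), (u, 40, 1), (u, 40, 27), (u, 40, 31), (u, 40, 38), (u, 40, 5), (u, 5, 1)}
π[C, B2]: project onto (C, B2) (10 duplicate(s) eliminated) → {(c, 27), (u, 1), (u, 27), (u, 31), (u, 38), (u, 5)}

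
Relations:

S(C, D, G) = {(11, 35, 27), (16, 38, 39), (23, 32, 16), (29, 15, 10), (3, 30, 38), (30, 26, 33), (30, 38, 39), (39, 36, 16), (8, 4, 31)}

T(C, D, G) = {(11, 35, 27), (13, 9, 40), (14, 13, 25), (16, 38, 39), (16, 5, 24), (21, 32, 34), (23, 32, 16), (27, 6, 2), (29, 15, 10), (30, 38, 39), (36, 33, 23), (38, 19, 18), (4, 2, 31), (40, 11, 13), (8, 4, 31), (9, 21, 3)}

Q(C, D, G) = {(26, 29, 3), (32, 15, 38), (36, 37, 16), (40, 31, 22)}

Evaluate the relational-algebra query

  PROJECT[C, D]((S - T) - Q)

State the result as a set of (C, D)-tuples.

{(3, 30), (30, 26), (39, 36)}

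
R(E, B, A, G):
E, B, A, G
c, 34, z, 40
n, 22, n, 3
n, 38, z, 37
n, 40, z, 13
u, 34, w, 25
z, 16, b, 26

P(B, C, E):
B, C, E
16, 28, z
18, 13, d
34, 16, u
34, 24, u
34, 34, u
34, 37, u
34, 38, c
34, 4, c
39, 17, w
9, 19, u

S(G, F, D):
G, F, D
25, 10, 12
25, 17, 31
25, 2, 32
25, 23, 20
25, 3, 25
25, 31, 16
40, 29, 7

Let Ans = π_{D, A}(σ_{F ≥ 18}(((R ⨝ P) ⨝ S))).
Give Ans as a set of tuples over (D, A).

{(16, w), (20, w), (7, z)}

R ⋈ P (natural join on E, B): {(c, 34, z, 40, 38), (c, 34, z, 40, 4), (u, 34, w, 25, 16), (u, 34, w, 25, 24), (u, 34, w, 25, 34), (u, 34, w, 25, 37), (z, 16, b, 26, 28)}
(R ⨝ P) ⋈ S (natural join on G): {(c, 34, z, 40, 38, 29, 7), (c, 34, z, 40, 4, 29, 7), (u, 34, w, 25, 16, 10, 12), (u, 34, w, 25, 16, 17, 31), (u, 34, w, 25, 16, 2, 32), (u, 34, w, 25, 16, 23, 20), (u, 34, w, 25, 16, 3, 25), (u, 34, w, 25, 16, 31, 16), (u, 34, w, 25, 24, 10, 12), (u, 34, w, 25, 24, 17, 31), (u, 34, w, 25, 24, 2, 32), (u, 34, w, 25, 24, 23, 20), (u, 34, w, 25, 24, 3, 25), (u, 34, w, 25, 24, 31, 16), (u, 34, w, 25, 34, 10, 12), (u, 34, w, 25, 34, 17, 31), (u, 34, w, 25, 34, 2, 32), (u, 34, w, 25, 34, 23, 20), (u, 34, w, 25, 34, 3, 25), (u, 34, w, 25, 34, 31, 16), (u, 34, w, 25, 37, 10, 12), (u, 34, w, 25, 37, 17, 31), (u, 34, w, 25, 37, 2, 32), (u, 34, w, 25, 37, 23, 20), (u, 34, w, 25, 37, 3, 25), (u, 34, w, 25, 37, 31, 16)}
Selection F ≥ 18: {(c, 34, z, 40, 38, 29, 7), (c, 34, z, 40, 4, 29, 7), (u, 34, w, 25, 16, 23, 20), (u, 34, w, 25, 16, 31, 16), (u, 34, w, 25, 24, 23, 20), (u, 34, w, 25, 24, 31, 16), (u, 34, w, 25, 34, 23, 20), (u, 34, w, 25, 34, 31, 16), (u, 34, w, 25, 37, 23, 20), (u, 34, w, 25, 37, 31, 16)}
π[D, A]: project onto (D, A) (7 duplicate(s) eliminated) → {(16, w), (20, w), (7, z)}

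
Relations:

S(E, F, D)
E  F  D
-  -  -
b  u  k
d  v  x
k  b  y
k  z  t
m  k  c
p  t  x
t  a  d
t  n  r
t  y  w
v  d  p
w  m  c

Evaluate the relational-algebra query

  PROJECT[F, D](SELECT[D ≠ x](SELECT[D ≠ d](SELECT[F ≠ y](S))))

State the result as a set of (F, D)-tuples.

Filtering on F ≠ y leaves {(b, u, k), (d, v, x), (k, b, y), (k, z, t), (m, k, c), (p, t, x), (t, a, d), (t, n, r), (v, d, p), (w, m, c)}.
Filtering on D ≠ d leaves {(b, u, k), (d, v, x), (k, b, y), (k, z, t), (m, k, c), (p, t, x), (t, n, r), (v, d, p), (w, m, c)}.
Filtering on D ≠ x leaves {(b, u, k), (k, b, y), (k, z, t), (m, k, c), (t, n, r), (v, d, p), (w, m, c)}.
π[F, D]: project onto (F, D) → {(b, y), (d, p), (k, c), (m, c), (n, r), (u, k), (z, t)}

{(b, y), (d, p), (k, c), (m, c), (n, r), (u, k), (z, t)}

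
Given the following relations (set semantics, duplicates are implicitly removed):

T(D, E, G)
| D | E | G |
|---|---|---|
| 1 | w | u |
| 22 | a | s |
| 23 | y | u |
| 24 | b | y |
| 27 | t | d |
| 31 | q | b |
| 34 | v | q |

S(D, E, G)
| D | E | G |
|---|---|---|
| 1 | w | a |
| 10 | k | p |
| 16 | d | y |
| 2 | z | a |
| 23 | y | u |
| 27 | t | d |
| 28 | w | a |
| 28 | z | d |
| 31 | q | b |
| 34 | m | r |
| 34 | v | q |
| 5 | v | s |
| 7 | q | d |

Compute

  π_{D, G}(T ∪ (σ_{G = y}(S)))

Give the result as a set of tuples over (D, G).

σ[G = y]: keep tuples satisfying G = y → {(16, d, y)}
Union: {(1, w, u), (22, a, s), (23, y, u), (24, b, y), (27, t, d), (31, q, b), (34, v, q)} with {(16, d, y)} → {(1, w, u), (16, d, y), (22, a, s), (23, y, u), (24, b, y), (27, t, d), (31, q, b), (34, v, q)}
Projecting to D, G: {(1, u), (16, y), (22, s), (23, u), (24, y), (27, d), (31, b), (34, q)}

{(1, u), (16, y), (22, s), (23, u), (24, y), (27, d), (31, b), (34, q)}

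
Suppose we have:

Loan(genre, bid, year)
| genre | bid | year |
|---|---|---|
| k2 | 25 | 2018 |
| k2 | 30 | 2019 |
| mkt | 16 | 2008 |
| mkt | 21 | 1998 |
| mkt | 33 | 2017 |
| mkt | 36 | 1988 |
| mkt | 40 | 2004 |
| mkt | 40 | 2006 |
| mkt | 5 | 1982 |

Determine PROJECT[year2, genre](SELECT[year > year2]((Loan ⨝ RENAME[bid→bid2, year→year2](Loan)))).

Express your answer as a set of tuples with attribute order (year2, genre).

ρ[bid→bid2, year→year2]: schema becomes (genre, bid2, year2); tuples unchanged.
Joining Loan and RENAME[bid→bid2, year→year2](Loan) on genre yields {(k2, 25, 2018, 25, 2018), (k2, 25, 2018, 30, 2019), (k2, 30, 2019, 25, 2018), (k2, 30, 2019, 30, 2019), (mkt, 16, 2008, 16, 2008), (mkt, 16, 2008, 21, 1998), (mkt, 16, 2008, 33, 2017), (mkt, 16, 2008, 36, 1988), (mkt, 16, 2008, 40, 2004), (mkt, 16, 2008, 40, 2006), (mkt, 16, 2008, 5, 1982), (mkt, 21, 1998, 16, 2008), (mkt, 21, 1998, 21, 1998), (mkt, 21, 1998, 33, 2017), (mkt, 21, 1998, 36, 1988), (mkt, 21, 1998, 40, 2004), (mkt, 21, 1998, 40, 2006), (mkt, 21, 1998, 5, 1982), (mkt, 33, 2017, 16, 2008), (mkt, 33, 2017, 21, 1998), (mkt, 33, 2017, 33, 2017), (mkt, 33, 2017, 36, 1988), (mkt, 33, 2017, 40, 2004), (mkt, 33, 2017, 40, 2006), (mkt, 33, 2017, 5, 1982), (mkt, 36, 1988, 16, 2008), (mkt, 36, 1988, 21, 1998), (mkt, 36, 1988, 33, 2017), (mkt, 36, 1988, 36, 1988), (mkt, 36, 1988, 40, 2004), (mkt, 36, 1988, 40, 2006), (mkt, 36, 1988, 5, 1982), (mkt, 40, 2004, 16, 2008), (mkt, 40, 2004, 21, 1998), (mkt, 40, 2004, 33, 2017), (mkt, 40, 2004, 36, 1988), (mkt, 40, 2004, 40, 2004), (mkt, 40, 2004, 40, 2006), (mkt, 40, 2004, 5, 1982), (mkt, 40, 2006, 16, 2008), (mkt, 40, 2006, 21, 1998), (mkt, 40, 2006, 33, 2017), (mkt, 40, 2006, 36, 1988), (mkt, 40, 2006, 40, 2004), (mkt, 40, 2006, 40, 2006), (mkt, 40, 2006, 5, 1982), (mkt, 5, 1982, 16, 2008), (mkt, 5, 1982, 21, 1998), (mkt, 5, 1982, 33, 2017), (mkt, 5, 1982, 36, 1988), (mkt, 5, 1982, 40, 2004), (mkt, 5, 1982, 40, 2006), (mkt, 5, 1982, 5, 1982)}.
Selection year > year2: {(k2, 30, 2019, 25, 2018), (mkt, 16, 2008, 21, 1998), (mkt, 16, 2008, 36, 1988), (mkt, 16, 2008, 40, 2004), (mkt, 16, 2008, 40, 2006), (mkt, 16, 2008, 5, 1982), (mkt, 21, 1998, 36, 1988), (mkt, 21, 1998, 5, 1982), (mkt, 33, 2017, 16, 2008), (mkt, 33, 2017, 21, 1998), (mkt, 33, 2017, 36, 1988), (mkt, 33, 2017, 40, 2004), (mkt, 33, 2017, 40, 2006), (mkt, 33, 2017, 5, 1982), (mkt, 36, 1988, 5, 1982), (mkt, 40, 2004, 21, 1998), (mkt, 40, 2004, 36, 1988), (mkt, 40, 2004, 5, 1982), (mkt, 40, 2006, 21, 1998), (mkt, 40, 2006, 36, 1988), (mkt, 40, 2006, 40, 2004), (mkt, 40, 2006, 5, 1982)}
Keep only column(s) year2, genre (15 duplicate(s) eliminated): {(1982, mkt), (1988, mkt), (1998, mkt), (2004, mkt), (2006, mkt), (2008, mkt), (2018, k2)}

{(1982, mkt), (1988, mkt), (1998, mkt), (2004, mkt), (2006, mkt), (2008, mkt), (2018, k2)}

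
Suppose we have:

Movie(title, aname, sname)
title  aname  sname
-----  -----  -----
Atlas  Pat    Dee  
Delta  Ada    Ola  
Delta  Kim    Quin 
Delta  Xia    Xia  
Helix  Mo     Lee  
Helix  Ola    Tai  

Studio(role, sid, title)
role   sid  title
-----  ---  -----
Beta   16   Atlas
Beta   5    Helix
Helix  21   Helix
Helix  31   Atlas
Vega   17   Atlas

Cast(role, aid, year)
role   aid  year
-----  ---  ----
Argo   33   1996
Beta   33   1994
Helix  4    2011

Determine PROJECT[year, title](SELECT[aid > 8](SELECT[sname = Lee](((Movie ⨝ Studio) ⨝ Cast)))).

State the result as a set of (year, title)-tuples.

Joining Movie and Studio on title yields {(Atlas, Pat, Dee, Beta, 16), (Atlas, Pat, Dee, Helix, 31), (Atlas, Pat, Dee, Vega, 17), (Helix, Mo, Lee, Beta, 5), (Helix, Mo, Lee, Helix, 21), (Helix, Ola, Tai, Beta, 5), (Helix, Ola, Tai, Helix, 21)}.
Joining (Movie ⨝ Studio) and Cast on role yields {(Atlas, Pat, Dee, Beta, 16, 33, 1994), (Atlas, Pat, Dee, Helix, 31, 4, 2011), (Helix, Mo, Lee, Beta, 5, 33, 1994), (Helix, Mo, Lee, Helix, 21, 4, 2011), (Helix, Ola, Tai, Beta, 5, 33, 1994), (Helix, Ola, Tai, Helix, 21, 4, 2011)}.
σ[sname = Lee]: keep tuples satisfying sname = Lee → {(Helix, Mo, Lee, Beta, 5, 33, 1994), (Helix, Mo, Lee, Helix, 21, 4, 2011)}
σ[aid > 8]: keep tuples satisfying aid > 8 → {(Helix, Mo, Lee, Beta, 5, 33, 1994)}
π_{year, title} gives {(1994, Helix)}.

{(1994, Helix)}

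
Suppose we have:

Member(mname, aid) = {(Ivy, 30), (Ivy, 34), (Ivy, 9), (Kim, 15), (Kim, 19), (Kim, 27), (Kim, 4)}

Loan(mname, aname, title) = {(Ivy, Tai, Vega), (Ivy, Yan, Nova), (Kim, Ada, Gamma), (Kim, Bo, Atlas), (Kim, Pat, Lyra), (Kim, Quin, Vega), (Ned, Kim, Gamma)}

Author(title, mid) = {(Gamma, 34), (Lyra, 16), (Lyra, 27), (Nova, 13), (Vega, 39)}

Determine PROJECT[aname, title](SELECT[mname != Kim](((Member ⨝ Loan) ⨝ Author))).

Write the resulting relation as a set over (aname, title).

{(Tai, Vega), (Yan, Nova)}

Member ⋈ Loan (natural join on mname): {(Ivy, 30, Tai, Vega), (Ivy, 30, Yan, Nova), (Ivy, 34, Tai, Vega), (Ivy, 34, Yan, Nova), (Ivy, 9, Tai, Vega), (Ivy, 9, Yan, Nova), (Kim, 15, Ada, Gamma), (Kim, 15, Bo, Atlas), (Kim, 15, Pat, Lyra), (Kim, 15, Quin, Vega), (Kim, 19, Ada, Gamma), (Kim, 19, Bo, Atlas), (Kim, 19, Pat, Lyra), (Kim, 19, Quin, Vega), (Kim, 27, Ada, Gamma), (Kim, 27, Bo, Atlas), (Kim, 27, Pat, Lyra), (Kim, 27, Quin, Vega), (Kim, 4, Ada, Gamma), (Kim, 4, Bo, Atlas), (Kim, 4, Pat, Lyra), (Kim, 4, Quin, Vega)}
(Member ⨝ Loan) ⋈ Author (natural join on title): {(Ivy, 30, Tai, Vega, 39), (Ivy, 30, Yan, Nova, 13), (Ivy, 34, Tai, Vega, 39), (Ivy, 34, Yan, Nova, 13), (Ivy, 9, Tai, Vega, 39), (Ivy, 9, Yan, Nova, 13), (Kim, 15, Ada, Gamma, 34), (Kim, 15, Pat, Lyra, 16), (Kim, 15, Pat, Lyra, 27), (Kim, 15, Quin, Vega, 39), (Kim, 19, Ada, Gamma, 34), (Kim, 19, Pat, Lyra, 16), (Kim, 19, Pat, Lyra, 27), (Kim, 19, Quin, Vega, 39), (Kim, 27, Ada, Gamma, 34), (Kim, 27, Pat, Lyra, 16), (Kim, 27, Pat, Lyra, 27), (Kim, 27, Quin, Vega, 39), (Kim, 4, Ada, Gamma, 34), (Kim, 4, Pat, Lyra, 16), (Kim, 4, Pat, Lyra, 27), (Kim, 4, Quin, Vega, 39)}
Filtering on mname != Kim leaves {(Ivy, 30, Tai, Vega, 39), (Ivy, 30, Yan, Nova, 13), (Ivy, 34, Tai, Vega, 39), (Ivy, 34, Yan, Nova, 13), (Ivy, 9, Tai, Vega, 39), (Ivy, 9, Yan, Nova, 13)}.
Projecting to aname, title (4 duplicate(s) eliminated): {(Tai, Vega), (Yan, Nova)}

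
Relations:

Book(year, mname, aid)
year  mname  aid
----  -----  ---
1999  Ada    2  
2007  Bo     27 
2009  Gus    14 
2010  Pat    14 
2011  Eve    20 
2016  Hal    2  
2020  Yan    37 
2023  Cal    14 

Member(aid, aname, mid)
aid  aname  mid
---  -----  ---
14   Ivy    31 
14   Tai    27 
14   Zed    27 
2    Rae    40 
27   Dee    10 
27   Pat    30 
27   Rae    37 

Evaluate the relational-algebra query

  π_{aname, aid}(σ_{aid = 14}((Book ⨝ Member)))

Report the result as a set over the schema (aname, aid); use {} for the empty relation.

{(Ivy, 14), (Tai, 14), (Zed, 14)}

Joining Book and Member on aid yields {(1999, Ada, 2, Rae, 40), (2007, Bo, 27, Dee, 10), (2007, Bo, 27, Pat, 30), (2007, Bo, 27, Rae, 37), (2009, Gus, 14, Ivy, 31), (2009, Gus, 14, Tai, 27), (2009, Gus, 14, Zed, 27), (2010, Pat, 14, Ivy, 31), (2010, Pat, 14, Tai, 27), (2010, Pat, 14, Zed, 27), (2016, Hal, 2, Rae, 40), (2023, Cal, 14, Ivy, 31), (2023, Cal, 14, Tai, 27), (2023, Cal, 14, Zed, 27)}.
Selection aid = 14: {(2009, Gus, 14, Ivy, 31), (2009, Gus, 14, Tai, 27), (2009, Gus, 14, Zed, 27), (2010, Pat, 14, Ivy, 31), (2010, Pat, 14, Tai, 27), (2010, Pat, 14, Zed, 27), (2023, Cal, 14, Ivy, 31), (2023, Cal, 14, Tai, 27), (2023, Cal, 14, Zed, 27)}
Keep only column(s) aname, aid (6 duplicate(s) eliminated): {(Ivy, 14), (Tai, 14), (Zed, 14)}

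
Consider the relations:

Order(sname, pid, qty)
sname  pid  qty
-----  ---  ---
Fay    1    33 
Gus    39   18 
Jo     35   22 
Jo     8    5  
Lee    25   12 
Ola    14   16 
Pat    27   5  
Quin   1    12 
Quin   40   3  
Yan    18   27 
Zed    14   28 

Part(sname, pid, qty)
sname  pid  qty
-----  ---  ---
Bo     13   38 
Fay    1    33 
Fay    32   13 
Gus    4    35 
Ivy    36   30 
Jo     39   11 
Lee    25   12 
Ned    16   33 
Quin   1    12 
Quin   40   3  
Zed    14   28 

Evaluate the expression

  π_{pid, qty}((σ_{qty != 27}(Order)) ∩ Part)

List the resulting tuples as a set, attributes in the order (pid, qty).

Apply σ_{qty != 27}; surviving tuples: {(Fay, 1, 33), (Gus, 39, 18), (Jo, 35, 22), (Jo, 8, 5), (Lee, 25, 12), (Ola, 14, 16), (Pat, 27, 5), (Quin, 1, 12), (Quin, 40, 3), (Zed, 14, 28)}
Taking the intersection: {(Fay, 1, 33), (Lee, 25, 12), (Quin, 1, 12), (Quin, 40, 3), (Zed, 14, 28)}
π[pid, qty]: project onto (pid, qty) → {(1, 12), (1, 33), (14, 28), (25, 12), (40, 3)}

{(1, 12), (1, 33), (14, 28), (25, 12), (40, 3)}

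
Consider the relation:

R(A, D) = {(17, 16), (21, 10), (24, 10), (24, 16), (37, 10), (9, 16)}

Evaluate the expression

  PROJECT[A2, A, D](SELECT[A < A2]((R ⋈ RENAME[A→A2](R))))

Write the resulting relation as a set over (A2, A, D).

ρ[A→A2]: schema becomes (A2, D); tuples unchanged.
R ⋈ RENAME[A→A2](R) (natural join on D): {(17, 16, 17), (17, 16, 24), (17, 16, 9), (21, 10, 21), (21, 10, 24), (21, 10, 37), (24, 10, 21), (24, 10, 24), (24, 10, 37), (24, 16, 17), (24, 16, 24), (24, 16, 9), (37, 10, 21), (37, 10, 24), (37, 10, 37), (9, 16, 17), (9, 16, 24), (9, 16, 9)}
σ[A < A2]: keep tuples satisfying A < A2 → {(17, 16, 24), (21, 10, 24), (21, 10, 37), (24, 10, 37), (9, 16, 17), (9, 16, 24)}
Projecting to A2, A, D: {(17, 9, 16), (24, 17, 16), (24, 21, 10), (24, 9, 16), (37, 21, 10), (37, 24, 10)}

{(17, 9, 16), (24, 17, 16), (24, 21, 10), (24, 9, 16), (37, 21, 10), (37, 24, 10)}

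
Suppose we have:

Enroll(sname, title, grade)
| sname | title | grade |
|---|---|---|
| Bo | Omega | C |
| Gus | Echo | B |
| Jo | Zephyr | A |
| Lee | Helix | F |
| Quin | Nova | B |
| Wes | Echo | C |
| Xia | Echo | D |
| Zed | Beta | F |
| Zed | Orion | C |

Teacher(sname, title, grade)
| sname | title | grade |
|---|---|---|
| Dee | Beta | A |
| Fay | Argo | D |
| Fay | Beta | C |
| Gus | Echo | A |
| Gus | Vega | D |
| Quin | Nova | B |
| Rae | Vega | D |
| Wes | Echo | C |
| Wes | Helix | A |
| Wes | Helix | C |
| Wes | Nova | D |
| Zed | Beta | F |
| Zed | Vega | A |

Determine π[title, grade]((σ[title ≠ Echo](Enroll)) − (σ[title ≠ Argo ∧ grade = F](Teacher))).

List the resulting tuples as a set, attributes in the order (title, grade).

{(Helix, F), (Nova, B), (Omega, C), (Orion, C), (Zephyr, A)}

σ[title ≠ Echo]: keep tuples satisfying title ≠ Echo → {(Bo, Omega, C), (Jo, Zephyr, A), (Lee, Helix, F), (Quin, Nova, B), (Zed, Beta, F), (Zed, Orion, C)}
σ[title ≠ Argo ∧ grade = F]: keep tuples satisfying title ≠ Argo ∧ grade = F → {(Zed, Beta, F)}
Set difference of the two operands is {(Bo, Omega, C), (Jo, Zephyr, A), (Lee, Helix, F), (Quin, Nova, B), (Zed, Orion, C)}.
Projecting to title, grade: {(Helix, F), (Nova, B), (Omega, C), (Orion, C), (Zephyr, A)}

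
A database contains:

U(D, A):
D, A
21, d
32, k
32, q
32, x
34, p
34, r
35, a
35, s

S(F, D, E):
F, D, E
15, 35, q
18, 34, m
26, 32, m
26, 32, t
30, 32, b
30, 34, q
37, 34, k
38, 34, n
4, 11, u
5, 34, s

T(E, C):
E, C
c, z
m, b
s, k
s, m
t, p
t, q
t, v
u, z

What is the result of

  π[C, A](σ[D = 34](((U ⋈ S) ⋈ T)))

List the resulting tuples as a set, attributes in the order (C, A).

U ⋈ S (natural join on D): {(32, k, 26, m), (32, k, 26, t), (32, k, 30, b), (32, q, 26, m), (32, q, 26, t), (32, q, 30, b), (32, x, 26, m), (32, x, 26, t), (32, x, 30, b), (34, p, 18, m), (34, p, 30, q), (34, p, 37, k), (34, p, 38, n), (34, p, 5, s), (34, r, 18, m), (34, r, 30, q), (34, r, 37, k), (34, r, 38, n), (34, r, 5, s), (35, a, 15, q), (35, s, 15, q)}
(U ⋈ S) ⋈ T (natural join on E): {(32, k, 26, m, b), (32, k, 26, t, p), (32, k, 26, t, q), (32, k, 26, t, v), (32, q, 26, m, b), (32, q, 26, t, p), (32, q, 26, t, q), (32, q, 26, t, v), (32, x, 26, m, b), (32, x, 26, t, p), (32, x, 26, t, q), (32, x, 26, t, v), (34, p, 18, m, b), (34, p, 5, s, k), (34, p, 5, s, m), (34, r, 18, m, b), (34, r, 5, s, k), (34, r, 5, s, m)}
Filtering on D = 34 leaves {(34, p, 18, m, b), (34, p, 5, s, k), (34, p, 5, s, m), (34, r, 18, m, b), (34, r, 5, s, k), (34, r, 5, s, m)}.
Projecting to C, A: {(b, p), (b, r), (k, p), (k, r), (m, p), (m, r)}

{(b, p), (b, r), (k, p), (k, r), (m, p), (m, r)}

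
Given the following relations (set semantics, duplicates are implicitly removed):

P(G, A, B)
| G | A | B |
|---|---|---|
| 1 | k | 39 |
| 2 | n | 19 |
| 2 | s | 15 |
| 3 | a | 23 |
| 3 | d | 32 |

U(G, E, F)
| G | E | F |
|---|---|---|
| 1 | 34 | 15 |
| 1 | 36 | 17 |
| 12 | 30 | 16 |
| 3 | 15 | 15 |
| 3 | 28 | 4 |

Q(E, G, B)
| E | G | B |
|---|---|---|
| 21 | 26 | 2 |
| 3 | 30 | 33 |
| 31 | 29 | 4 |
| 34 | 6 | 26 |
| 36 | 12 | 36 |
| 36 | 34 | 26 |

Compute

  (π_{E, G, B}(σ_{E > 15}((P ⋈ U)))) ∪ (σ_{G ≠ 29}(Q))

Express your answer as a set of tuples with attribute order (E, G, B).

{(21, 26, 2), (28, 3, 23), (28, 3, 32), (3, 30, 33), (34, 1, 39), (34, 6, 26), (36, 1, 39), (36, 12, 36), (36, 34, 26)}

P ⋈ U (natural join on G): {(1, k, 39, 34, 15), (1, k, 39, 36, 17), (3, a, 23, 15, 15), (3, a, 23, 28, 4), (3, d, 32, 15, 15), (3, d, 32, 28, 4)}
Filtering on E > 15 leaves {(1, k, 39, 34, 15), (1, k, 39, 36, 17), (3, a, 23, 28, 4), (3, d, 32, 28, 4)}.
Projecting to E, G, B: {(28, 3, 23), (28, 3, 32), (34, 1, 39), (36, 1, 39)}
Filtering on G ≠ 29 leaves {(21, 26, 2), (3, 30, 33), (34, 6, 26), (36, 12, 36), (36, 34, 26)}.
Union: {(28, 3, 23), (28, 3, 32), (34, 1, 39), (36, 1, 39)} with {(21, 26, 2), (3, 30, 33), (34, 6, 26), (36, 12, 36), (36, 34, 26)} → {(21, 26, 2), (28, 3, 23), (28, 3, 32), (3, 30, 33), (34, 1, 39), (34, 6, 26), (36, 1, 39), (36, 12, 36), (36, 34, 26)}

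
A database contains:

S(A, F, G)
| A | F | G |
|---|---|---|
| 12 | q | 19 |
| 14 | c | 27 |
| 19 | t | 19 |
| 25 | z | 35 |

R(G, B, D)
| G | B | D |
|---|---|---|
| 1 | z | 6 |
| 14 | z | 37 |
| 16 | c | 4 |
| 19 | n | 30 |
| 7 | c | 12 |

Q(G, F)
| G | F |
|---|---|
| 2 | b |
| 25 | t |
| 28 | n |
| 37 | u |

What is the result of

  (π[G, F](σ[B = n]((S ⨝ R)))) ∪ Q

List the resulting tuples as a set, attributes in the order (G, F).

{(19, q), (19, t), (2, b), (25, t), (28, n), (37, u)}

Natural join on G: {(12, q, 19, n, 30), (19, t, 19, n, 30)}
Selection B = n: {(12, q, 19, n, 30), (19, t, 19, n, 30)}
Keep only column(s) G, F: {(19, q), (19, t)}
Set union of the two operands is {(19, q), (19, t), (2, b), (25, t), (28, n), (37, u)}.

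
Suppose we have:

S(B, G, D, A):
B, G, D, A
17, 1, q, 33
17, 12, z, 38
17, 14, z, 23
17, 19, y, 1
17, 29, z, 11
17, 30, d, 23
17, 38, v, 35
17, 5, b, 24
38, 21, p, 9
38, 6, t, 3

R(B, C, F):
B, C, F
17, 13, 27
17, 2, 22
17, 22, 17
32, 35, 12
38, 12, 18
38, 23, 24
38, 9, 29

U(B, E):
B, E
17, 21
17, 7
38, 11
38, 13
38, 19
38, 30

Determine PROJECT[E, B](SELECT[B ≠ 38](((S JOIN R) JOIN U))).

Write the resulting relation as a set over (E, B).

Joining S and R on B yields {(17, 1, q, 33, 13, 27), (17, 1, q, 33, 2, 22), (17, 1, q, 33, 22, 17), (17, 12, z, 38, 13, 27), (17, 12, z, 38, 2, 22), (17, 12, z, 38, 22, 17), (17, 14, z, 23, 13, 27), (17, 14, z, 23, 2, 22), (17, 14, z, 23, 22, 17), (17, 19, y, 1, 13, 27), (17, 19, y, 1, 2, 22), (17, 19, y, 1, 22, 17), (17, 29, z, 11, 13, 27), (17, 29, z, 11, 2, 22), (17, 29, z, 11, 22, 17), (17, 30, d, 23, 13, 27), (17, 30, d, 23, 2, 22), (17, 30, d, 23, 22, 17), (17, 38, v, 35, 13, 27), (17, 38, v, 35, 2, 22), (17, 38, v, 35, 22, 17), (17, 5, b, 24, 13, 27), (17, 5, b, 24, 2, 22), (17, 5, b, 24, 22, 17), (38, 21, p, 9, 12, 18), (38, 21, p, 9, 23, 24), (38, 21, p, 9, 9, 29), (38, 6, t, 3, 12, 18), (38, 6, t, 3, 23, 24), (38, 6, t, 3, 9, 29)}.
Joining (S JOIN R) and U on B yields {(17, 1, q, 33, 13, 27, 21), (17, 1, q, 33, 13, 27, 7), (17, 1, q, 33, 2, 22, 21), (17, 1, q, 33, 2, 22, 7), (17, 1, q, 33, 22, 17, 21), (17, 1, q, 33, 22, 17, 7), (17, 12, z, 38, 13, 27, 21), (17, 12, z, 38, 13, 27, 7), (17, 12, z, 38, 2, 22, 21), (17, 12, z, 38, 2, 22, 7), (17, 12, z, 38, 22, 17, 21), (17, 12, z, 38, 22, 17, 7), (17, 14, z, 23, 13, 27, 21), (17, 14, z, 23, 13, 27, 7), (17, 14, z, 23, 2, 22, 21), (17, 14, z, 23, 2, 22, 7), (17, 14, z, 23, 22, 17, 21), (17, 14, z, 23, 22, 17, 7), (17, 19, y, 1, 13, 27, 21), (17, 19, y, 1, 13, 27, 7), (17, 19, y, 1, 2, 22, 21), (17, 19, y, 1, 2, 22, 7), (17, 19, y, 1, 22, 17, 21), (17, 19, y, 1, 22, 17, 7), (17, 29, z, 11, 13, 27, 21), (17, 29, z, 11, 13, 27, 7), (17, 29, z, 11, 2, 22, 21), (17, 29, z, 11, 2, 22, 7), (17, 29, z, 11, 22, 17, 21), (17, 29, z, 11, 22, 17, 7), (17, 30, d, 23, 13, 27, 21), (17, 30, d, 23, 13, 27, 7), (17, 30, d, 23, 2, 22, 21), (17, 30, d, 23, 2, 22, 7), (17, 30, d, 23, 22, 17, 21), (17, 30, d, 23, 22, 17, 7), (17, 38, v, 35, 13, 27, 21), (17, 38, v, 35, 13, 27, 7), (17, 38, v, 35, 2, 22, 21), (17, 38, v, 35, 2, 22, 7), (17, 38, v, 35, 22, 17, 21), (17, 38, v, 35, 22, 17, 7), (17, 5, b, 24, 13, 27, 21), (17, 5, b, 24, 13, 27, 7), (17, 5, b, 24, 2, 22, 21), (17, 5, b, 24, 2, 22, 7), (17, 5, b, 24, 22, 17, 21), (17, 5, b, 24, 22, 17, 7), (38, 21, p, 9, 12, 18, 11), (38, 21, p, 9, 12, 18, 13), (38, 21, p, 9, 12, 18, 19), (38, 21, p, 9, 12, 18, 30), (38, 21, p, 9, 23, 24, 11), (38, 21, p, 9, 23, 24, 13), (38, 21, p, 9, 23, 24, 19), (38, 21, p, 9, 23, 24, 30), (38, 21, p, 9, 9, 29, 11), (38, 21, p, 9, 9, 29, 13), (38, 21, p, 9, 9, 29, 19), (38, 21, p, 9, 9, 29, 30), (38, 6, t, 3, 12, 18, 11), (38, 6, t, 3, 12, 18, 13), (38, 6, t, 3, 12, 18, 19), (38, 6, t, 3, 12, 18, 30), (38, 6, t, 3, 23, 24, 11), (38, 6, t, 3, 23, 24, 13), (38, 6, t, 3, 23, 24, 19), (38, 6, t, 3, 23, 24, 30), (38, 6, t, 3, 9, 29, 11), (38, 6, t, 3, 9, 29, 13), (38, 6, t, 3, 9, 29, 19), (38, 6, t, 3, 9, 29, 30)}.
Filtering on B ≠ 38 leaves {(17, 1, q, 33, 13, 27, 21), (17, 1, q, 33, 13, 27, 7), (17, 1, q, 33, 2, 22, 21), (17, 1, q, 33, 2, 22, 7), (17, 1, q, 33, 22, 17, 21), (17, 1, q, 33, 22, 17, 7), (17, 12, z, 38, 13, 27, 21), (17, 12, z, 38, 13, 27, 7), (17, 12, z, 38, 2, 22, 21), (17, 12, z, 38, 2, 22, 7), (17, 12, z, 38, 22, 17, 21), (17, 12, z, 38, 22, 17, 7), (17, 14, z, 23, 13, 27, 21), (17, 14, z, 23, 13, 27, 7), (17, 14, z, 23, 2, 22, 21), (17, 14, z, 23, 2, 22, 7), (17, 14, z, 23, 22, 17, 21), (17, 14, z, 23, 22, 17, 7), (17, 19, y, 1, 13, 27, 21), (17, 19, y, 1, 13, 27, 7), (17, 19, y, 1, 2, 22, 21), (17, 19, y, 1, 2, 22, 7), (17, 19, y, 1, 22, 17, 21), (17, 19, y, 1, 22, 17, 7), (17, 29, z, 11, 13, 27, 21), (17, 29, z, 11, 13, 27, 7), (17, 29, z, 11, 2, 22, 21), (17, 29, z, 11, 2, 22, 7), (17, 29, z, 11, 22, 17, 21), (17, 29, z, 11, 22, 17, 7), (17, 30, d, 23, 13, 27, 21), (17, 30, d, 23, 13, 27, 7), (17, 30, d, 23, 2, 22, 21), (17, 30, d, 23, 2, 22, 7), (17, 30, d, 23, 22, 17, 21), (17, 30, d, 23, 22, 17, 7), (17, 38, v, 35, 13, 27, 21), (17, 38, v, 35, 13, 27, 7), (17, 38, v, 35, 2, 22, 21), (17, 38, v, 35, 2, 22, 7), (17, 38, v, 35, 22, 17, 21), (17, 38, v, 35, 22, 17, 7), (17, 5, b, 24, 13, 27, 21), (17, 5, b, 24, 13, 27, 7), (17, 5, b, 24, 2, 22, 21), (17, 5, b, 24, 2, 22, 7), (17, 5, b, 24, 22, 17, 21), (17, 5, b, 24, 22, 17, 7)}.
Keep only column(s) E, B (46 duplicate(s) eliminated): {(21, 17), (7, 17)}

{(21, 17), (7, 17)}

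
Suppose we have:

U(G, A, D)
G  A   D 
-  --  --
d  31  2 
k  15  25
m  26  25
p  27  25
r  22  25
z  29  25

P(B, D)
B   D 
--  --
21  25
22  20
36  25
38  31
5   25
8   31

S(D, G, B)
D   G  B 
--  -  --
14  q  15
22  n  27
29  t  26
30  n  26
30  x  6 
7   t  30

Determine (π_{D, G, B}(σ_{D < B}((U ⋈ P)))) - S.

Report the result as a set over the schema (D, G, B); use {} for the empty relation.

U ⋈ P (natural join on D): {(k, 15, 25, 21), (k, 15, 25, 36), (k, 15, 25, 5), (m, 26, 25, 21), (m, 26, 25, 36), (m, 26, 25, 5), (p, 27, 25, 21), (p, 27, 25, 36), (p, 27, 25, 5), (r, 22, 25, 21), (r, 22, 25, 36), (r, 22, 25, 5), (z, 29, 25, 21), (z, 29, 25, 36), (z, 29, 25, 5)}
σ[D < B]: keep tuples satisfying D < B → {(k, 15, 25, 36), (m, 26, 25, 36), (p, 27, 25, 36), (r, 22, 25, 36), (z, 29, 25, 36)}
Projecting to D, G, B: {(25, k, 36), (25, m, 36), (25, p, 36), (25, r, 36), (25, z, 36)}
Difference: {(25, k, 36), (25, m, 36), (25, p, 36), (25, r, 36), (25, z, 36)} with {(14, q, 15), (22, n, 27), (29, t, 26), (30, n, 26), (30, x, 6), (7, t, 30)} → {(25, k, 36), (25, m, 36), (25, p, 36), (25, r, 36), (25, z, 36)}

{(25, k, 36), (25, m, 36), (25, p, 36), (25, r, 36), (25, z, 36)}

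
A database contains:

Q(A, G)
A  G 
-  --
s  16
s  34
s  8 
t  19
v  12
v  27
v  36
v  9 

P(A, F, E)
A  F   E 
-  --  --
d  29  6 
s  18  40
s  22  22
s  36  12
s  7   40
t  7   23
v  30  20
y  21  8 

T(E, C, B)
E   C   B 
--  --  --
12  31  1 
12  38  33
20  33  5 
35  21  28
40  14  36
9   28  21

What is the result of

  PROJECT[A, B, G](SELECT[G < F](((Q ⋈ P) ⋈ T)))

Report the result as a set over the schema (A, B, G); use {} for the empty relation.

{(s, 1, 16), (s, 1, 34), (s, 1, 8), (s, 33, 16), (s, 33, 34), (s, 33, 8), (s, 36, 16), (s, 36, 8), (v, 5, 12), (v, 5, 27), (v, 5, 9)}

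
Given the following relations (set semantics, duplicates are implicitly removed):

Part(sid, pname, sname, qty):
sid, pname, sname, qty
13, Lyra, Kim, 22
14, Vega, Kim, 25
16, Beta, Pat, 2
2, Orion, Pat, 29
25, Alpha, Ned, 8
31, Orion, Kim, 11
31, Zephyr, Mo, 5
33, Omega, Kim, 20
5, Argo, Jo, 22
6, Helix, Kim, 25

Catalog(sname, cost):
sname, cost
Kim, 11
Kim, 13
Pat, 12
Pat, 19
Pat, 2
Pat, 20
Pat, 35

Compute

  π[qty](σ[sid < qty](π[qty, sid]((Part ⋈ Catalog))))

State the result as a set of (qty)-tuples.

{22, 25, 29}

Joining Part and Catalog on sname yields {(13, Lyra, Kim, 22, 11), (13, Lyra, Kim, 22, 13), (14, Vega, Kim, 25, 11), (14, Vega, Kim, 25, 13), (16, Beta, Pat, 2, 12), (16, Beta, Pat, 2, 19), (16, Beta, Pat, 2, 2), (16, Beta, Pat, 2, 20), (16, Beta, Pat, 2, 35), (2, Orion, Pat, 29, 12), (2, Orion, Pat, 29, 19), (2, Orion, Pat, 29, 2), (2, Orion, Pat, 29, 20), (2, Orion, Pat, 29, 35), (31, Orion, Kim, 11, 11), (31, Orion, Kim, 11, 13), (33, Omega, Kim, 20, 11), (33, Omega, Kim, 20, 13), (6, Helix, Kim, 25, 11), (6, Helix, Kim, 25, 13)}.
π_{qty, sid} gives {(11, 31), (2, 16), (20, 33), (22, 13), (25, 14), (25, 6), (29, 2)} (13 duplicate(s) eliminated).
Filtering on sid < qty leaves {(22, 13), (25, 14), (25, 6), (29, 2)}.
π_{qty} gives {22, 25, 29} (1 duplicate(s) eliminated).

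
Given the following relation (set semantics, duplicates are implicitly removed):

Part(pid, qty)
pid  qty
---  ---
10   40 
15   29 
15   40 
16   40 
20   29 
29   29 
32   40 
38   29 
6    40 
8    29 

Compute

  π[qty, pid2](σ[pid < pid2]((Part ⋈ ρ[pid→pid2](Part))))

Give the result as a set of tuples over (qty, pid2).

ρ[pid→pid2]: schema becomes (pid2, qty); tuples unchanged.
Natural join on qty: {(10, 40, 10), (10, 40, 15), (10, 40, 16), (10, 40, 32), (10, 40, 6), (15, 29, 15), (15, 29, 20), (15, 29, 29), (15, 29, 38), (15, 29, 8), (15, 40, 10), (15, 40, 15), (15, 40, 16), (15, 40, 32), (15, 40, 6), (16, 40, 10), (16, 40, 15), (16, 40, 16), (16, 40, 32), (16, 40, 6), (20, 29, 15), (20, 29, 20), (20, 29, 29), (20, 29, 38), (20, 29, 8), (29, 29, 15), (29, 29, 20), (29, 29, 29), (29, 29, 38), (29, 29, 8), (32, 40, 10), (32, 40, 15), (32, 40, 16), (32, 40, 32), (32, 40, 6), (38, 29, 15), (38, 29, 20), (38, 29, 29), (38, 29, 38), (38, 29, 8), (6, 40, 10), (6, 40, 15), (6, 40, 16), (6, 40, 32), (6, 40, 6), (8, 29, 15), (8, 29, 20), (8, 29, 29), (8, 29, 38), (8, 29, 8)}
Selection pid < pid2: {(10, 40, 15), (10, 40, 16), (10, 40, 32), (15, 29, 20), (15, 29, 29), (15, 29, 38), (15, 40, 16), (15, 40, 32), (16, 40, 32), (20, 29, 29), (20, 29, 38), (29, 29, 38), (6, 40, 10), (6, 40, 15), (6, 40, 16), (6, 40, 32), (8, 29, 15), (8, 29, 20), (8, 29, 29), (8, 29, 38)}
Keep only column(s) qty, pid2 (12 duplicate(s) eliminated): {(29, 15), (29, 20), (29, 29), (29, 38), (40, 10), (40, 15), (40, 16), (40, 32)}

{(29, 15), (29, 20), (29, 29), (29, 38), (40, 10), (40, 15), (40, 16), (40, 32)}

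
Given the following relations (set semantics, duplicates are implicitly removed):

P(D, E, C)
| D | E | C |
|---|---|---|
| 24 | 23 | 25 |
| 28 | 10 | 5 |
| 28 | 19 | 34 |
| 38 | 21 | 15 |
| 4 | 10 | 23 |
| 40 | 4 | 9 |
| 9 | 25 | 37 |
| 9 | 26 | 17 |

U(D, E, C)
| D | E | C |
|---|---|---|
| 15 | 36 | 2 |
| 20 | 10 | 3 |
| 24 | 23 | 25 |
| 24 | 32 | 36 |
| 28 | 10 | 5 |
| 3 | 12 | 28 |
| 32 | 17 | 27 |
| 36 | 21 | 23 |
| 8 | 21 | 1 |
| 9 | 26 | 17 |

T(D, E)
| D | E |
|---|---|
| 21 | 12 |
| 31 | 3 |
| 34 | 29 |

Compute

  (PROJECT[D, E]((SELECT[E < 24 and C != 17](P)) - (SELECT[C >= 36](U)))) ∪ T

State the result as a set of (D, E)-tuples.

{(21, 12), (24, 23), (28, 10), (28, 19), (31, 3), (34, 29), (38, 21), (4, 10), (40, 4)}

σ[E < 24 and C != 17]: keep tuples satisfying E < 24 and C != 17 → {(24, 23, 25), (28, 10, 5), (28, 19, 34), (38, 21, 15), (4, 10, 23), (40, 4, 9)}
σ[C >= 36]: keep tuples satisfying C >= 36 → {(24, 32, 36)}
Difference: {(24, 23, 25), (28, 10, 5), (28, 19, 34), (38, 21, 15), (4, 10, 23), (40, 4, 9)} with {(24, 32, 36)} → {(24, 23, 25), (28, 10, 5), (28, 19, 34), (38, 21, 15), (4, 10, 23), (40, 4, 9)}
Projecting to D, E: {(24, 23), (28, 10), (28, 19), (38, 21), (4, 10), (40, 4)}
Union: {(24, 23), (28, 10), (28, 19), (38, 21), (4, 10), (40, 4)} with {(21, 12), (31, 3), (34, 29)} → {(21, 12), (24, 23), (28, 10), (28, 19), (31, 3), (34, 29), (38, 21), (4, 10), (40, 4)}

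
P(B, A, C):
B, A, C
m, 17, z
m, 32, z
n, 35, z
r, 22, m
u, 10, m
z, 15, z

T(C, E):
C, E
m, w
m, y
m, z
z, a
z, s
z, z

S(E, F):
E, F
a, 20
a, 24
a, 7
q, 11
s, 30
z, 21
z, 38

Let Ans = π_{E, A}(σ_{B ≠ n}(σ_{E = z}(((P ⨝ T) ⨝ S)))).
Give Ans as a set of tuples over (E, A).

{(z, 10), (z, 15), (z, 17), (z, 22), (z, 32)}

Joining P and T on C yields {(m, 17, z, a), (m, 17, z, s), (m, 17, z, z), (m, 32, z, a), (m, 32, z, s), (m, 32, z, z), (n, 35, z, a), (n, 35, z, s), (n, 35, z, z), (r, 22, m, w), (r, 22, m, y), (r, 22, m, z), (u, 10, m, w), (u, 10, m, y), (u, 10, m, z), (z, 15, z, a), (z, 15, z, s), (z, 15, z, z)}.
Joining (P ⨝ T) and S on E yields {(m, 17, z, a, 20), (m, 17, z, a, 24), (m, 17, z, a, 7), (m, 17, z, s, 30), (m, 17, z, z, 21), (m, 17, z, z, 38), (m, 32, z, a, 20), (m, 32, z, a, 24), (m, 32, z, a, 7), (m, 32, z, s, 30), (m, 32, z, z, 21), (m, 32, z, z, 38), (n, 35, z, a, 20), (n, 35, z, a, 24), (n, 35, z, a, 7), (n, 35, z, s, 30), (n, 35, z, z, 21), (n, 35, z, z, 38), (r, 22, m, z, 21), (r, 22, m, z, 38), (u, 10, m, z, 21), (u, 10, m, z, 38), (z, 15, z, a, 20), (z, 15, z, a, 24), (z, 15, z, a, 7), (z, 15, z, s, 30), (z, 15, z, z, 21), (z, 15, z, z, 38)}.
Selection E = z: {(m, 17, z, z, 21), (m, 17, z, z, 38), (m, 32, z, z, 21), (m, 32, z, z, 38), (n, 35, z, z, 21), (n, 35, z, z, 38), (r, 22, m, z, 21), (r, 22, m, z, 38), (u, 10, m, z, 21), (u, 10, m, z, 38), (z, 15, z, z, 21), (z, 15, z, z, 38)}
Selection B ≠ n: {(m, 17, z, z, 21), (m, 17, z, z, 38), (m, 32, z, z, 21), (m, 32, z, z, 38), (r, 22, m, z, 21), (r, 22, m, z, 38), (u, 10, m, z, 21), (u, 10, m, z, 38), (z, 15, z, z, 21), (z, 15, z, z, 38)}
Projecting to E, A (5 duplicate(s) eliminated): {(z, 10), (z, 15), (z, 17), (z, 22), (z, 32)}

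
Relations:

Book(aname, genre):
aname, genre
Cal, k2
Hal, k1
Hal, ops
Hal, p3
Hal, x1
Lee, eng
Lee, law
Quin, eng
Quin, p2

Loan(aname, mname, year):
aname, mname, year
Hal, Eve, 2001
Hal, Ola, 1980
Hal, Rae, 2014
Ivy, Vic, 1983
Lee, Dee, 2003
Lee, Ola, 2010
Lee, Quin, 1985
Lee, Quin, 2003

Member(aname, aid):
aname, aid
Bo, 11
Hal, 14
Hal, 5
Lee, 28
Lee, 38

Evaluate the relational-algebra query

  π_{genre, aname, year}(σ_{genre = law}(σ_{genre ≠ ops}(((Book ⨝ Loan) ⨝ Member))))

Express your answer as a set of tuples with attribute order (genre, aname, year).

Natural join on aname: {(Hal, k1, Eve, 2001), (Hal, k1, Ola, 1980), (Hal, k1, Rae, 2014), (Hal, ops, Eve, 2001), (Hal, ops, Ola, 1980), (Hal, ops, Rae, 2014), (Hal, p3, Eve, 2001), (Hal, p3, Ola, 1980), (Hal, p3, Rae, 2014), (Hal, x1, Eve, 2001), (Hal, x1, Ola, 1980), (Hal, x1, Rae, 2014), (Lee, eng, Dee, 2003), (Lee, eng, Ola, 2010), (Lee, eng, Quin, 1985), (Lee, eng, Quin, 2003), (Lee, law, Dee, 2003), (Lee, law, Ola, 2010), (Lee, law, Quin, 1985), (Lee, law, Quin, 2003)}
Natural join on aname: {(Hal, k1, Eve, 2001, 14), (Hal, k1, Eve, 2001, 5), (Hal, k1, Ola, 1980, 14), (Hal, k1, Ola, 1980, 5), (Hal, k1, Rae, 2014, 14), (Hal, k1, Rae, 2014, 5), (Hal, ops, Eve, 2001, 14), (Hal, ops, Eve, 2001, 5), (Hal, ops, Ola, 1980, 14), (Hal, ops, Ola, 1980, 5), (Hal, ops, Rae, 2014, 14), (Hal, ops, Rae, 2014, 5), (Hal, p3, Eve, 2001, 14), (Hal, p3, Eve, 2001, 5), (Hal, p3, Ola, 1980, 14), (Hal, p3, Ola, 1980, 5), (Hal, p3, Rae, 2014, 14), (Hal, p3, Rae, 2014, 5), (Hal, x1, Eve, 2001, 14), (Hal, x1, Eve, 2001, 5), (Hal, x1, Ola, 1980, 14), (Hal, x1, Ola, 1980, 5), (Hal, x1, Rae, 2014, 14), (Hal, x1, Rae, 2014, 5), (Lee, eng, Dee, 2003, 28), (Lee, eng, Dee, 2003, 38), (Lee, eng, Ola, 2010, 28), (Lee, eng, Ola, 2010, 38), (Lee, eng, Quin, 1985, 28), (Lee, eng, Quin, 1985, 38), (Lee, eng, Quin, 2003, 28), (Lee, eng, Quin, 2003, 38), (Lee, law, Dee, 2003, 28), (Lee, law, Dee, 2003, 38), (Lee, law, Ola, 2010, 28), (Lee, law, Ola, 2010, 38), (Lee, law, Quin, 1985, 28), (Lee, law, Quin, 1985, 38), (Lee, law, Quin, 2003, 28), (Lee, law, Quin, 2003, 38)}
Apply σ_{genre ≠ ops}; surviving tuples: {(Hal, k1, Eve, 2001, 14), (Hal, k1, Eve, 2001, 5), (Hal, k1, Ola, 1980, 14), (Hal, k1, Ola, 1980, 5), (Hal, k1, Rae, 2014, 14), (Hal, k1, Rae, 2014, 5), (Hal, p3, Eve, 2001, 14), (Hal, p3, Eve, 2001, 5), (Hal, p3, Ola, 1980, 14), (Hal, p3, Ola, 1980, 5), (Hal, p3, Rae, 2014, 14), (Hal, p3, Rae, 2014, 5), (Hal, x1, Eve, 2001, 14), (Hal, x1, Eve, 2001, 5), (Hal, x1, Ola, 1980, 14), (Hal, x1, Ola, 1980, 5), (Hal, x1, Rae, 2014, 14), (Hal, x1, Rae, 2014, 5), (Lee, eng, Dee, 2003, 28), (Lee, eng, Dee, 2003, 38), (Lee, eng, Ola, 2010, 28), (Lee, eng, Ola, 2010, 38), (Lee, eng, Quin, 1985, 28), (Lee, eng, Quin, 1985, 38), (Lee, eng, Quin, 2003, 28), (Lee, eng, Quin, 2003, 38), (Lee, law, Dee, 2003, 28), (Lee, law, Dee, 2003, 38), (Lee, law, Ola, 2010, 28), (Lee, law, Ola, 2010, 38), (Lee, law, Quin, 1985, 28), (Lee, law, Quin, 1985, 38), (Lee, law, Quin, 2003, 28), (Lee, law, Quin, 2003, 38)}
Apply σ_{genre = law}; surviving tuples: {(Lee, law, Dee, 2003, 28), (Lee, law, Dee, 2003, 38), (Lee, law, Ola, 2010, 28), (Lee, law, Ola, 2010, 38), (Lee, law, Quin, 1985, 28), (Lee, law, Quin, 1985, 38), (Lee, law, Quin, 2003, 28), (Lee, law, Quin, 2003, 38)}
π_{genre, aname, year} gives {(law, Lee, 1985), (law, Lee, 2003), (law, Lee, 2010)} (5 duplicate(s) eliminated).

{(law, Lee, 1985), (law, Lee, 2003), (law, Lee, 2010)}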